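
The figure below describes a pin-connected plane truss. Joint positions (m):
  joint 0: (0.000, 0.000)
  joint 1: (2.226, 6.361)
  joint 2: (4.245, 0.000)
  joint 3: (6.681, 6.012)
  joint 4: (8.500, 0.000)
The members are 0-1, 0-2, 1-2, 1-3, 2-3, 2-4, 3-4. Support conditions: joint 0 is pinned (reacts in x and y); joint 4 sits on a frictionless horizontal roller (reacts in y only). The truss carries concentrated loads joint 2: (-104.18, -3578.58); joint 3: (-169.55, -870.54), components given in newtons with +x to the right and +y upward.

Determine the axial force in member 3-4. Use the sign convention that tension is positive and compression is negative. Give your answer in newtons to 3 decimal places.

-2456.784

N=5 nodes, M=7 members, R=3 reactions → 2N=10, M+R=10
member 0 (0-1): L=6.7392, (cx,cy)=(0.3303,0.9439)
member 1 (0-2): L=4.2450, (cx,cy)=(1.0000,0.0000)
member 2 (1-2): L=6.6737, (cx,cy)=(0.3025,-0.9531)
member 3 (1-3): L=4.4686, (cx,cy)=(0.9969,-0.0781)
member 4 (2-3): L=6.4868, (cx,cy)=(0.3755,0.9268)
member 5 (2-4): L=4.2550, (cx,cy)=(1.0000,0.0000)
member 6 (3-4): L=6.2812, (cx,cy)=(0.2896,-0.9571)
solve A·x = −loads:
  F[0-1] = -2222.3423 N (compression)
  F[0-2] = +460.3189 N (tension)
  F[1-2] = +2318.7258 N (tension)
  F[1-3] = -1439.9299 N (compression)
  F[2-3] = +1476.5823 N (tension)
  F[2-4] = +711.4758 N (tension)
  F[3-4] = -2456.7837 N (compression)
  Rx@0 = +273.7300 N
  Ry@0 = +2097.6123 N
  Ry@4 = +2351.5077 N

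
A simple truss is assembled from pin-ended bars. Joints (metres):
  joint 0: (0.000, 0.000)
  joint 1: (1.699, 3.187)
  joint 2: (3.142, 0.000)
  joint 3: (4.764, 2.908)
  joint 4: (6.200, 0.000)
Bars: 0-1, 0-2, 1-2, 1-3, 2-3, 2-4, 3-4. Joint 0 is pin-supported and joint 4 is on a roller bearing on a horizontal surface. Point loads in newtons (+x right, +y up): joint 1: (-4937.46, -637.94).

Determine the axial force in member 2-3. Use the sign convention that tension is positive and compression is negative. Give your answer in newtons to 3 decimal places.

-2459.442

N=5 nodes, M=7 members, R=3 reactions → 2N=10, M+R=10
member 0 (0-1): L=3.6116, (cx,cy)=(0.4704,0.8824)
member 1 (0-2): L=3.1420, (cx,cy)=(1.0000,0.0000)
member 2 (1-2): L=3.4985, (cx,cy)=(0.4125,-0.9110)
member 3 (1-3): L=3.0777, (cx,cy)=(0.9959,-0.0907)
member 4 (2-3): L=3.3298, (cx,cy)=(0.4871,0.8733)
member 5 (2-4): L=3.0580, (cx,cy)=(1.0000,0.0000)
member 6 (3-4): L=3.2432, (cx,cy)=(0.4428,-0.8966)
solve A·x = −loads:
  F[0-1] = -3400.9643 N (compression)
  F[0-2] = -3337.5439 N (compression)
  F[1-2] = +2357.8270 N (tension)
  F[1-3] = +2374.7955 N (tension)
  F[2-3] = -2459.4421 N (compression)
  F[2-4] = -1166.9710 N (compression)
  F[3-4] = +2635.6259 N (tension)
  Rx@0 = +4937.4600 N
  Ry@0 = +3001.1376 N
  Ry@4 = -2363.1976 N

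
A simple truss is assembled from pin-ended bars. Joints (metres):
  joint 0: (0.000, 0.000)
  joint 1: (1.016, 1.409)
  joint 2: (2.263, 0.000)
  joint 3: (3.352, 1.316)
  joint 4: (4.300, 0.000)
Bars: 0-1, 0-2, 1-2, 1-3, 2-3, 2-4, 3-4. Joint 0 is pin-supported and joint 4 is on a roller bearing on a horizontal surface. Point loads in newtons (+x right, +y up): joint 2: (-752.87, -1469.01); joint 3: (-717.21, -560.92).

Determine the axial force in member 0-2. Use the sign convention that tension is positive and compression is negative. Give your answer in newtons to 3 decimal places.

N=5 nodes, M=7 members, R=3 reactions → 2N=10, M+R=10
member 0 (0-1): L=1.7371, (cx,cy)=(0.5849,0.8111)
member 1 (0-2): L=2.2630, (cx,cy)=(1.0000,0.0000)
member 2 (1-2): L=1.8816, (cx,cy)=(0.6627,-0.7488)
member 3 (1-3): L=2.3379, (cx,cy)=(0.9992,-0.0398)
member 4 (2-3): L=1.7082, (cx,cy)=(0.6375,0.7704)
member 5 (2-4): L=2.0370, (cx,cy)=(1.0000,0.0000)
member 6 (3-4): L=1.6219, (cx,cy)=(0.5845,-0.8114)
solve A·x = −loads:
  F[0-1] = -1281.0246 N (compression)
  F[0-2] = -720.8332 N (compression)
  F[1-2] = +1479.5191 N (tension)
  F[1-3] = -1731.1622 N (compression)
  F[2-3] = +468.6775 N (tension)
  F[2-4] = +713.7851 N (tension)
  F[3-4] = -1221.1901 N (compression)
  Rx@0 = +1470.0800 N
  Ry@0 = +1039.0637 N
  Ry@4 = +990.8663 N

-720.833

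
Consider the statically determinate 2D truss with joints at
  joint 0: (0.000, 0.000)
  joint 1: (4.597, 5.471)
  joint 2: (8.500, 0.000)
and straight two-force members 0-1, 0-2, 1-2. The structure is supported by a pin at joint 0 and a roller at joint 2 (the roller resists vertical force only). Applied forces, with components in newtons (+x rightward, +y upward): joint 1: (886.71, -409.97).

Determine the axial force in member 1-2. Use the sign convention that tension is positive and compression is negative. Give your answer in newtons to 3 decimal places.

N=3 nodes, M=3 members, R=3 reactions → 2N=6, M+R=6
member 0 (0-1): L=7.1459, (cx,cy)=(0.6433,0.7656)
member 1 (0-2): L=8.5000, (cx,cy)=(1.0000,0.0000)
member 2 (1-2): L=6.7205, (cx,cy)=(0.5808,-0.8141)
solve A·x = −loads:
  F[0-1] = +499.5744 N (tension)
  F[0-2] = +565.3320 N (tension)
  F[1-2] = -973.4356 N (compression)
  Rx@0 = -886.7100 N
  Ry@0 = -382.4797 N
  Ry@2 = +792.4497 N

-973.436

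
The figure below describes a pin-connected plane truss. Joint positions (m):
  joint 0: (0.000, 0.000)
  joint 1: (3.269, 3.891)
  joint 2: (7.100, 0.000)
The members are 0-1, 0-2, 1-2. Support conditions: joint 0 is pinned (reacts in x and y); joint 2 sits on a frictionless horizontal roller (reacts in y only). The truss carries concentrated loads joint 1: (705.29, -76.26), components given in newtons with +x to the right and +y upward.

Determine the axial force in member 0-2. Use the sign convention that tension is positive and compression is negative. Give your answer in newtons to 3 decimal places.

N=3 nodes, M=3 members, R=3 reactions → 2N=6, M+R=6
member 0 (0-1): L=5.0820, (cx,cy)=(0.6433,0.7657)
member 1 (0-2): L=7.1000, (cx,cy)=(1.0000,0.0000)
member 2 (1-2): L=5.4604, (cx,cy)=(0.7016,-0.7126)
solve A·x = −loads:
  F[0-1] = +451.0812 N (tension)
  F[0-2] = +415.1290 N (tension)
  F[1-2] = -591.6962 N (compression)
  Rx@0 = -705.2900 N
  Ry@0 = -345.3706 N
  Ry@2 = +421.6306 N

415.129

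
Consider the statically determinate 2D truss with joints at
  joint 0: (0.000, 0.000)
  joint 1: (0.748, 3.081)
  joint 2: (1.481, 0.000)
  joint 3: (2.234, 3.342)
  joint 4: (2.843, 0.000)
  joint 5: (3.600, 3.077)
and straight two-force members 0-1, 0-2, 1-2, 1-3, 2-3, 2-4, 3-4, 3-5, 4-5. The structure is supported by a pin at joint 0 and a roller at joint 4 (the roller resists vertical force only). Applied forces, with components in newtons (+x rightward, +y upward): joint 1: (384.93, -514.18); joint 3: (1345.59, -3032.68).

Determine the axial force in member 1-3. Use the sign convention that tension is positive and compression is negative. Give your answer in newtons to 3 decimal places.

198.673

N=6 nodes, M=9 members, R=3 reactions → 2N=12, M+R=12
member 0 (0-1): L=3.1705, (cx,cy)=(0.2359,0.9718)
member 1 (0-2): L=1.4810, (cx,cy)=(1.0000,0.0000)
member 2 (1-2): L=3.1670, (cx,cy)=(0.2314,-0.9728)
member 3 (1-3): L=1.5087, (cx,cy)=(0.9849,0.1730)
member 4 (2-3): L=3.4258, (cx,cy)=(0.2198,0.9755)
member 5 (2-4): L=1.3620, (cx,cy)=(1.0000,0.0000)
member 6 (3-4): L=3.3970, (cx,cy)=(0.1793,-0.9838)
member 7 (3-5): L=1.3915, (cx,cy)=(0.9817,-0.1904)
member 8 (4-5): L=3.1688, (cx,cy)=(0.2389,0.9710)
solve A·x = −loads:
  F[0-1] = +998.5797 N (tension)
  F[0-2] = +1494.9301 N (tension)
  F[1-2] = -1490.6791 N (compression)
  F[1-3] = +198.6726 N (tension)
  F[2-3] = +1486.5576 N (tension)
  F[2-4] = +823.1616 N (tension)
  F[3-4] = -4591.6394 N (compression)
  F[3-5] = -0.0000 N (compression)
  F[4-5] = +0.0000 N (tension)
  Rx@0 = -1730.5200 N
  Ry@0 = -970.3911 N
  Ry@4 = +4517.2511 N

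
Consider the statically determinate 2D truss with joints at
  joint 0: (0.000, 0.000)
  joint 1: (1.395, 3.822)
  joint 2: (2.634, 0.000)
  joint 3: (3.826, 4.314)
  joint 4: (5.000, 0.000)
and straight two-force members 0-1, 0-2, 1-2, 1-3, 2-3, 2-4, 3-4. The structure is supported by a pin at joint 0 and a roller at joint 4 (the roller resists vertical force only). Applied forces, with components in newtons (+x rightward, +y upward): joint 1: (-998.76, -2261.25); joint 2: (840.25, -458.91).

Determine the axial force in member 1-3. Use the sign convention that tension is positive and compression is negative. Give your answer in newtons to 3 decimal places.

-64.718

N=5 nodes, M=7 members, R=3 reactions → 2N=10, M+R=10
member 0 (0-1): L=4.0686, (cx,cy)=(0.3429,0.9394)
member 1 (0-2): L=2.6340, (cx,cy)=(1.0000,0.0000)
member 2 (1-2): L=4.0178, (cx,cy)=(0.3084,-0.9513)
member 3 (1-3): L=2.4803, (cx,cy)=(0.9801,0.1984)
member 4 (2-3): L=4.4757, (cx,cy)=(0.2663,0.9639)
member 5 (2-4): L=2.3660, (cx,cy)=(1.0000,0.0000)
member 6 (3-4): L=4.4709, (cx,cy)=(0.2626,-0.9649)
solve A·x = −loads:
  F[0-1] = -2779.4495 N (compression)
  F[0-2] = +794.4734 N (tension)
  F[1-2] = +354.1411 N (tension)
  F[1-3] = -64.7184 N (compression)
  F[2-3] = +126.6008 N (tension)
  F[2-4] = +29.7148 N (tension)
  F[3-4] = -113.1614 N (compression)
  Rx@0 = +158.5100 N
  Ry@0 = +2610.9696 N
  Ry@4 = +109.1904 N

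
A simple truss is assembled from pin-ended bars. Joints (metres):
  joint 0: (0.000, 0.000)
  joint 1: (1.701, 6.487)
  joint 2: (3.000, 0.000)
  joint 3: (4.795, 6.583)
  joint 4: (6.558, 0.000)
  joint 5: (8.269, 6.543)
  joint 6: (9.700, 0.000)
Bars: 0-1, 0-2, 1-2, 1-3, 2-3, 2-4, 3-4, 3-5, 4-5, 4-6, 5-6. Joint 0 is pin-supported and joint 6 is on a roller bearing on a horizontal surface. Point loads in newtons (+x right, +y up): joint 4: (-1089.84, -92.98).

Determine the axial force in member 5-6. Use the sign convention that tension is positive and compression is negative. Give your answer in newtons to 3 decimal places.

-64.348

N=7 nodes, M=11 members, R=3 reactions → 2N=14, M+R=14
member 0 (0-1): L=6.7063, (cx,cy)=(0.2536,0.9673)
member 1 (0-2): L=3.0000, (cx,cy)=(1.0000,0.0000)
member 2 (1-2): L=6.6158, (cx,cy)=(0.1963,-0.9805)
member 3 (1-3): L=3.0955, (cx,cy)=(0.9995,0.0310)
member 4 (2-3): L=6.8233, (cx,cy)=(0.2631,0.9648)
member 5 (2-4): L=3.5580, (cx,cy)=(1.0000,0.0000)
member 6 (3-4): L=6.8150, (cx,cy)=(0.2587,-0.9660)
member 7 (3-5): L=3.4742, (cx,cy)=(0.9999,-0.0115)
member 8 (4-5): L=6.7630, (cx,cy)=(0.2530,0.9675)
member 9 (4-6): L=3.1420, (cx,cy)=(1.0000,0.0000)
member 10 (5-6): L=6.6977, (cx,cy)=(0.2137,-0.9769)
solve A·x = −loads:
  F[0-1] = -31.1361 N (compression)
  F[0-2] = -1081.9426 N (compression)
  F[1-2] = +30.2777 N (tension)
  F[1-3] = -13.8491 N (compression)
  F[2-3] = -30.7722 N (compression)
  F[2-4] = -1067.9024 N (compression)
  F[3-4] = +31.5380 N (tension)
  F[3-5] = -30.0983 N (compression)
  F[4-5] = +64.6178 N (tension)
  F[4-6] = +13.7484 N (tension)
  F[5-6] = -64.3480 N (compression)
  Rx@0 = +1089.8400 N
  Ry@0 = +30.1179 N
  Ry@6 = +62.8621 N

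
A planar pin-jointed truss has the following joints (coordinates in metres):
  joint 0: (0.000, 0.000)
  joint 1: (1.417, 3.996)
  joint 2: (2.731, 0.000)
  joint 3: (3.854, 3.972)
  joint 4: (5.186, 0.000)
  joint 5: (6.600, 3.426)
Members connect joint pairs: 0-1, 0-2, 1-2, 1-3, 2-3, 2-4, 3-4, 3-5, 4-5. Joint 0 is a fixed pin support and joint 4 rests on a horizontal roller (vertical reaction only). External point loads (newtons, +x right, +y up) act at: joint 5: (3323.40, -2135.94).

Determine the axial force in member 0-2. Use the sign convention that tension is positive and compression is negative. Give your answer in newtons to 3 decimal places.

2338.344

N=6 nodes, M=9 members, R=3 reactions → 2N=12, M+R=12
member 0 (0-1): L=4.2398, (cx,cy)=(0.3342,0.9425)
member 1 (0-2): L=2.7310, (cx,cy)=(1.0000,0.0000)
member 2 (1-2): L=4.2065, (cx,cy)=(0.3124,-0.9500)
member 3 (1-3): L=2.4371, (cx,cy)=(1.0000,-0.0098)
member 4 (2-3): L=4.1277, (cx,cy)=(0.2721,0.9623)
member 5 (2-4): L=2.4550, (cx,cy)=(1.0000,0.0000)
member 6 (3-4): L=4.1894, (cx,cy)=(0.3179,-0.9481)
member 7 (3-5): L=2.7998, (cx,cy)=(0.9808,-0.1950)
member 8 (4-5): L=3.7063, (cx,cy)=(0.3815,0.9244)
solve A·x = −loads:
  F[0-1] = +2947.3822 N (tension)
  F[0-2] = +2338.3440 N (tension)
  F[1-2] = -2943.9761 N (compression)
  F[1-3] = +1904.7699 N (tension)
  F[2-3] = +2906.2850 N (tension)
  F[2-4] = +628.0261 N (tension)
  F[3-4] = -3744.9092 N (compression)
  F[3-5] = +3962.1257 N (tension)
  F[4-5] = -1474.8051 N (compression)
  Rx@0 = -3323.4000 N
  Ry@0 = -2777.8996 N
  Ry@4 = +4913.8396 N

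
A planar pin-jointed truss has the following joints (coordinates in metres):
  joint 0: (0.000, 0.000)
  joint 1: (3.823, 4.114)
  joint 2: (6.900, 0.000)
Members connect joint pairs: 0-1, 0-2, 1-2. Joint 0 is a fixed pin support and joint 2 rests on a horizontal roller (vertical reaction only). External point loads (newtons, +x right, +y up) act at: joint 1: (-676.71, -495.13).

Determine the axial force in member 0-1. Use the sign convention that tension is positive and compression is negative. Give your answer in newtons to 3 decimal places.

-852.207

N=3 nodes, M=3 members, R=3 reactions → 2N=6, M+R=6
member 0 (0-1): L=5.6161, (cx,cy)=(0.6807,0.7325)
member 1 (0-2): L=6.9000, (cx,cy)=(1.0000,0.0000)
member 2 (1-2): L=5.1374, (cx,cy)=(0.5989,-0.8008)
solve A·x = −loads:
  F[0-1] = -852.2068 N (compression)
  F[0-2] = -96.5922 N (compression)
  F[1-2] = +161.2717 N (tension)
  Rx@0 = +676.7100 N
  Ry@0 = +624.2754 N
  Ry@2 = -129.1454 N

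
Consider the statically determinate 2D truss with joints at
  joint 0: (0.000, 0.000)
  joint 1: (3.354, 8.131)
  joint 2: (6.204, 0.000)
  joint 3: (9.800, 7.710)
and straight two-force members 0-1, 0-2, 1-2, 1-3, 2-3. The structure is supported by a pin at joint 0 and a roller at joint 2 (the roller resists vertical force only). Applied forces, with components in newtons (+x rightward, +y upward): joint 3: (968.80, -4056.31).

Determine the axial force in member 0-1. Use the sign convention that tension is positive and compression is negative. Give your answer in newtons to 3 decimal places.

3845.696

N=4 nodes, M=5 members, R=3 reactions → 2N=8, M+R=8
member 0 (0-1): L=8.7956, (cx,cy)=(0.3813,0.9244)
member 1 (0-2): L=6.2040, (cx,cy)=(1.0000,0.0000)
member 2 (1-2): L=8.6160, (cx,cy)=(0.3308,-0.9437)
member 3 (1-3): L=6.4597, (cx,cy)=(0.9979,-0.0652)
member 4 (2-3): L=8.5074, (cx,cy)=(0.4227,0.9063)
solve A·x = −loads:
  F[0-1] = +3845.6963 N (tension)
  F[0-2] = -497.6689 N (compression)
  F[1-2] = -3959.3067 N (compression)
  F[1-3] = +2782.0410 N (tension)
  F[2-3] = -4275.7483 N (compression)
  Rx@0 = -968.8000 N
  Ry@0 = -3555.1159 N
  Ry@2 = +7611.4259 N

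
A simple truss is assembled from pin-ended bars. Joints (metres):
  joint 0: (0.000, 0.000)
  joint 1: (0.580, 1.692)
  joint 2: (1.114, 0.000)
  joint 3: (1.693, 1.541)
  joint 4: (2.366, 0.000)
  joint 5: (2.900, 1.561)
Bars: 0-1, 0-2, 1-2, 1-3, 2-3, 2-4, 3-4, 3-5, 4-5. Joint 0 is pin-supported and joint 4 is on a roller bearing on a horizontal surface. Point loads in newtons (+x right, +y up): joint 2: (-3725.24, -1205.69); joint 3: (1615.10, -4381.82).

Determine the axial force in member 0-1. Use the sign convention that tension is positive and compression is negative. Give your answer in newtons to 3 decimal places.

N=6 nodes, M=9 members, R=3 reactions → 2N=12, M+R=12
member 0 (0-1): L=1.7886, (cx,cy)=(0.3243,0.9460)
member 1 (0-2): L=1.1140, (cx,cy)=(1.0000,0.0000)
member 2 (1-2): L=1.7743, (cx,cy)=(0.3010,-0.9536)
member 3 (1-3): L=1.1232, (cx,cy)=(0.9909,-0.1344)
member 4 (2-3): L=1.6462, (cx,cy)=(0.3517,0.9361)
member 5 (2-4): L=1.2520, (cx,cy)=(1.0000,0.0000)
member 6 (3-4): L=1.6815, (cx,cy)=(0.4002,-0.9164)
member 7 (3-5): L=1.2072, (cx,cy)=(0.9999,0.0166)
member 8 (4-5): L=1.6498, (cx,cy)=(0.3237,0.9462)
solve A·x = −loads:
  F[0-1] = -880.0195 N (compression)
  F[0-2] = -1824.7786 N (compression)
  F[1-2] = +954.4058 N (tension)
  F[1-3] = -577.8542 N (compression)
  F[2-3] = +315.7089 N (tension)
  F[2-4] = +2076.6666 N (tension)
  F[3-4] = -5188.7346 N (compression)
  F[3-5] = -0.0000 N (compression)
  F[4-5] = +0.0000 N (tension)
  Rx@0 = +2110.1400 N
  Ry@0 = +832.4681 N
  Ry@4 = +4755.0419 N

-880.020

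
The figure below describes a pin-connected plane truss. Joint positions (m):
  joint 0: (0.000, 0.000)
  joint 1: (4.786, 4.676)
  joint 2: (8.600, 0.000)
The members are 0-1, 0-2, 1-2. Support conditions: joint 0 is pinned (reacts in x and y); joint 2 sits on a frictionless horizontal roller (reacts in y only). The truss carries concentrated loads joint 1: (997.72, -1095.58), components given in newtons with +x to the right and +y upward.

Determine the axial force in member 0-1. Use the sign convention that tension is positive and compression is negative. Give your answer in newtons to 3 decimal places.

80.998

N=3 nodes, M=3 members, R=3 reactions → 2N=6, M+R=6
member 0 (0-1): L=6.6911, (cx,cy)=(0.7153,0.6988)
member 1 (0-2): L=8.6000, (cx,cy)=(1.0000,0.0000)
member 2 (1-2): L=6.0342, (cx,cy)=(0.6321,-0.7749)
solve A·x = −loads:
  F[0-1] = +80.9975 N (tension)
  F[0-2] = +939.7842 N (tension)
  F[1-2] = -1486.8500 N (compression)
  Rx@0 = -997.7200 N
  Ry@0 = -56.6043 N
  Ry@2 = +1152.1843 N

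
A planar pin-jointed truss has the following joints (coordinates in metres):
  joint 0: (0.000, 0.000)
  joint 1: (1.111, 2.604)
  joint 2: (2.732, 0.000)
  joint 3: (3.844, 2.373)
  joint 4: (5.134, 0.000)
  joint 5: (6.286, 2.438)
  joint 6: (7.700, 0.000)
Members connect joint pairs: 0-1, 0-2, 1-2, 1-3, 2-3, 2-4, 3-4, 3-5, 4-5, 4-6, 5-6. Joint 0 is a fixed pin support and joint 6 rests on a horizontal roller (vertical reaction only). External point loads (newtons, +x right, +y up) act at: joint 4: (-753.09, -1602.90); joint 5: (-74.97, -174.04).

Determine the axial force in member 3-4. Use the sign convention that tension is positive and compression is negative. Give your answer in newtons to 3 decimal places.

633.270

N=7 nodes, M=11 members, R=3 reactions → 2N=14, M+R=14
member 0 (0-1): L=2.8311, (cx,cy)=(0.3924,0.9198)
member 1 (0-2): L=2.7320, (cx,cy)=(1.0000,0.0000)
member 2 (1-2): L=3.0673, (cx,cy)=(0.5285,-0.8489)
member 3 (1-3): L=2.7427, (cx,cy)=(0.9964,-0.0842)
member 4 (2-3): L=2.6206, (cx,cy)=(0.4243,0.9055)
member 5 (2-4): L=2.4020, (cx,cy)=(1.0000,0.0000)
member 6 (3-4): L=2.7010, (cx,cy)=(0.4776,-0.8786)
member 7 (3-5): L=2.4429, (cx,cy)=(0.9996,0.0266)
member 8 (4-5): L=2.6965, (cx,cy)=(0.4272,0.9041)
member 9 (4-6): L=2.5660, (cx,cy)=(1.0000,0.0000)
member 10 (5-6): L=2.8184, (cx,cy)=(0.5017,-0.8650)
solve A·x = −loads:
  F[0-1] = -641.3017 N (compression)
  F[0-2] = -576.3961 N (compression)
  F[1-2] = +759.8458 N (tension)
  F[1-3] = -655.5520 N (compression)
  F[2-3] = -712.3842 N (compression)
  F[2-4] = +127.4462 N (tension)
  F[3-4] = +633.2703 N (tension)
  F[3-5] = -1258.4058 N (compression)
  F[4-5] = +1157.4748 N (tension)
  F[4-6] = +688.4878 N (tension)
  F[5-6] = -1372.2892 N (compression)
  Rx@0 = +828.0600 N
  Ry@0 = +589.8585 N
  Ry@6 = +1187.0815 N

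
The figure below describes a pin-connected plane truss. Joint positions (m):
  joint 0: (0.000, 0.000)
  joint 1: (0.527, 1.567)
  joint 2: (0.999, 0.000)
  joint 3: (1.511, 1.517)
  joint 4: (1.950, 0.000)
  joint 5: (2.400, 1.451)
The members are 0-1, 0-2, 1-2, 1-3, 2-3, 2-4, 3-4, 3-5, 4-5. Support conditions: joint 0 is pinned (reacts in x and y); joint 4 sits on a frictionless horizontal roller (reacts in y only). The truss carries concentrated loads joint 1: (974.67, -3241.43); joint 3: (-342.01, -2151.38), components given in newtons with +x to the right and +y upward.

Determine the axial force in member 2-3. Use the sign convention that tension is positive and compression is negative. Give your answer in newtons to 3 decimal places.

N=6 nodes, M=9 members, R=3 reactions → 2N=12, M+R=12
member 0 (0-1): L=1.6532, (cx,cy)=(0.3188,0.9478)
member 1 (0-2): L=0.9990, (cx,cy)=(1.0000,0.0000)
member 2 (1-2): L=1.6365, (cx,cy)=(0.2884,-0.9575)
member 3 (1-3): L=0.9853, (cx,cy)=(0.9987,-0.0507)
member 4 (2-3): L=1.6011, (cx,cy)=(0.3198,0.9475)
member 5 (2-4): L=0.9510, (cx,cy)=(1.0000,0.0000)
member 6 (3-4): L=1.5792, (cx,cy)=(0.2780,-0.9606)
member 7 (3-5): L=0.8914, (cx,cy)=(0.9973,-0.0740)
member 8 (4-5): L=1.5192, (cx,cy)=(0.2962,0.9551)
solve A·x = −loads:
  F[0-1] = -2460.9613 N (compression)
  F[0-2] = +1417.1335 N (tension)
  F[1-2] = -869.1321 N (compression)
  F[1-3] = -1510.4208 N (compression)
  F[2-3] = +878.3200 N (tension)
  F[2-4] = +885.5905 N (tension)
  F[3-4] = -3185.7927 N (compression)
  F[3-5] = +0.0000 N (tension)
  F[4-5] = -0.0000 N (compression)
  Rx@0 = -632.6600 N
  Ry@0 = +2332.5805 N
  Ry@4 = +3060.2295 N

878.320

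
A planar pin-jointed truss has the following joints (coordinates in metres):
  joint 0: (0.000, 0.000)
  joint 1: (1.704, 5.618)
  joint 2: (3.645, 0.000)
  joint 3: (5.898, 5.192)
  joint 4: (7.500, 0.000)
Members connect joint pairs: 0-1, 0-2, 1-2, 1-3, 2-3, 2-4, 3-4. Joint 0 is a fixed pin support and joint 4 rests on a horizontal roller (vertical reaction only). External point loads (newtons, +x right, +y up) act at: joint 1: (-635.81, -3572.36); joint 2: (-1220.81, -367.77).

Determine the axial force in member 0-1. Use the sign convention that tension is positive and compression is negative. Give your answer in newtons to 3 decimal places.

-3580.143

N=5 nodes, M=7 members, R=3 reactions → 2N=10, M+R=10
member 0 (0-1): L=5.8707, (cx,cy)=(0.2903,0.9569)
member 1 (0-2): L=3.6450, (cx,cy)=(1.0000,0.0000)
member 2 (1-2): L=5.9439, (cx,cy)=(0.3266,-0.9452)
member 3 (1-3): L=4.2156, (cx,cy)=(0.9949,-0.1011)
member 4 (2-3): L=5.6598, (cx,cy)=(0.3981,0.9174)
member 5 (2-4): L=3.8550, (cx,cy)=(1.0000,0.0000)
member 6 (3-4): L=5.4335, (cx,cy)=(0.2948,-0.9555)
solve A·x = −loads:
  F[0-1] = -3580.1433 N (compression)
  F[0-2] = -817.4719 N (compression)
  F[1-2] = -115.5404 N (compression)
  F[1-3] = -367.4889 N (compression)
  F[2-3] = +519.9481 N (tension)
  F[2-4] = +158.6302 N (tension)
  F[3-4] = -538.0288 N (compression)
  Rx@0 = +1856.6200 N
  Ry@0 = +3426.0177 N
  Ry@4 = +514.1123 N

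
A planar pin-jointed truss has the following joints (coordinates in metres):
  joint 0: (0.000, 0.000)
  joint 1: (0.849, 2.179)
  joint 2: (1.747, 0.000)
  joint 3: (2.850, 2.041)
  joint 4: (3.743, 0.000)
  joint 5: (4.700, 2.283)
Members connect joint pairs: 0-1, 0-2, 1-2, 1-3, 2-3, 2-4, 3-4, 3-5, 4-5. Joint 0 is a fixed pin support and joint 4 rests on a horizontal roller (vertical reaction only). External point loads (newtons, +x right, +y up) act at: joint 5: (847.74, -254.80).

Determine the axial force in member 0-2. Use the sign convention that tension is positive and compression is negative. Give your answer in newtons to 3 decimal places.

N=6 nodes, M=9 members, R=3 reactions → 2N=12, M+R=12
member 0 (0-1): L=2.3386, (cx,cy)=(0.3630,0.9318)
member 1 (0-2): L=1.7470, (cx,cy)=(1.0000,0.0000)
member 2 (1-2): L=2.3568, (cx,cy)=(0.3810,-0.9246)
member 3 (1-3): L=2.0058, (cx,cy)=(0.9976,-0.0688)
member 4 (2-3): L=2.3200, (cx,cy)=(0.4754,0.8798)
member 5 (2-4): L=1.9960, (cx,cy)=(1.0000,0.0000)
member 6 (3-4): L=2.2278, (cx,cy)=(0.4008,-0.9161)
member 7 (3-5): L=1.8658, (cx,cy)=(0.9916,0.1297)
member 8 (4-5): L=2.4755, (cx,cy)=(0.3866,0.9223)
solve A·x = −loads:
  F[0-1] = +624.8482 N (tension)
  F[0-2] = +620.8922 N (tension)
  F[1-2] = -665.5570 N (compression)
  F[1-3] = +481.5843 N (tension)
  F[2-3] = +699.4596 N (tension)
  F[2-4] = +34.7487 N (tension)
  F[3-4] = -491.3038 N (compression)
  F[3-5] = +1018.5307 N (tension)
  F[4-5] = -419.5275 N (compression)
  Rx@0 = -847.7400 N
  Ry@0 = -582.2159 N
  Ry@4 = +837.0159 N

620.892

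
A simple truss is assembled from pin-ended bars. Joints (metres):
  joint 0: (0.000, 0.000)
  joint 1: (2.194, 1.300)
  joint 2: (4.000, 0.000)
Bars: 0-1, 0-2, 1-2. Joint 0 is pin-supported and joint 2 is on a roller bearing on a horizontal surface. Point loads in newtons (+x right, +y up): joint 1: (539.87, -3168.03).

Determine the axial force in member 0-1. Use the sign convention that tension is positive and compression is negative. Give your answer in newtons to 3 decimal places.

N=3 nodes, M=3 members, R=3 reactions → 2N=6, M+R=6
member 0 (0-1): L=2.5502, (cx,cy)=(0.8603,0.5098)
member 1 (0-2): L=4.0000, (cx,cy)=(1.0000,0.0000)
member 2 (1-2): L=2.2252, (cx,cy)=(0.8116,-0.5842)
solve A·x = −loads:
  F[0-1] = -2461.7649 N (compression)
  F[0-2] = +2657.7682 N (tension)
  F[1-2] = -3274.7166 N (compression)
  Rx@0 = -539.8700 N
  Ry@0 = +1254.9078 N
  Ry@2 = +1913.1222 N

-2461.765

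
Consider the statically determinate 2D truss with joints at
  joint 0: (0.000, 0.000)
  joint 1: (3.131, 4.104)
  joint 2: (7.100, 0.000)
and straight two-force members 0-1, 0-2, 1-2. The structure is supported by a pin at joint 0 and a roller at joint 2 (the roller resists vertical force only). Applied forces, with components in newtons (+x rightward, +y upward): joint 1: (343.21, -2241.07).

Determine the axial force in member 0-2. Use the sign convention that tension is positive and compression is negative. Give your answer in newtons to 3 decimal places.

1147.630

N=3 nodes, M=3 members, R=3 reactions → 2N=6, M+R=6
member 0 (0-1): L=5.1620, (cx,cy)=(0.6066,0.7950)
member 1 (0-2): L=7.1000, (cx,cy)=(1.0000,0.0000)
member 2 (1-2): L=5.7093, (cx,cy)=(0.6952,-0.7188)
solve A·x = −loads:
  F[0-1] = -1326.2206 N (compression)
  F[0-2] = +1147.6303 N (tension)
  F[1-2] = -1650.8271 N (compression)
  Rx@0 = -343.2100 N
  Ry@0 = +1054.4046 N
  Ry@2 = +1186.6654 N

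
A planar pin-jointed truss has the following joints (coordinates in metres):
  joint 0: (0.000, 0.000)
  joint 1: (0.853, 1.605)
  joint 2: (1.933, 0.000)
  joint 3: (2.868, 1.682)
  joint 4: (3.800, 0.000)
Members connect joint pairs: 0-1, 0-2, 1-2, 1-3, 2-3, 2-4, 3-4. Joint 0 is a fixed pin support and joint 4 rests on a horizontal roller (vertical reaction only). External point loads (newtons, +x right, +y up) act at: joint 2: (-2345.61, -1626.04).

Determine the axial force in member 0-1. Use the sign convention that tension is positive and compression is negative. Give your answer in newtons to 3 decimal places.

N=5 nodes, M=7 members, R=3 reactions → 2N=10, M+R=10
member 0 (0-1): L=1.8176, (cx,cy)=(0.4693,0.8830)
member 1 (0-2): L=1.9330, (cx,cy)=(1.0000,0.0000)
member 2 (1-2): L=1.9345, (cx,cy)=(0.5583,-0.8297)
member 3 (1-3): L=2.0165, (cx,cy)=(0.9993,0.0382)
member 4 (2-3): L=1.9244, (cx,cy)=(0.4859,0.8740)
member 5 (2-4): L=1.8670, (cx,cy)=(1.0000,0.0000)
member 6 (3-4): L=1.9230, (cx,cy)=(0.4847,-0.8747)
solve A·x = −loads:
  F[0-1] = -904.7173 N (compression)
  F[0-2] = -1921.0237 N (compression)
  F[1-2] = +919.7216 N (tension)
  F[1-3] = -938.7274 N (compression)
  F[2-3] = +987.3597 N (tension)
  F[2-4] = +458.3206 N (tension)
  F[3-4] = -945.6320 N (compression)
  Rx@0 = +2345.6100 N
  Ry@0 = +798.8991 N
  Ry@4 = +827.1409 N

-904.717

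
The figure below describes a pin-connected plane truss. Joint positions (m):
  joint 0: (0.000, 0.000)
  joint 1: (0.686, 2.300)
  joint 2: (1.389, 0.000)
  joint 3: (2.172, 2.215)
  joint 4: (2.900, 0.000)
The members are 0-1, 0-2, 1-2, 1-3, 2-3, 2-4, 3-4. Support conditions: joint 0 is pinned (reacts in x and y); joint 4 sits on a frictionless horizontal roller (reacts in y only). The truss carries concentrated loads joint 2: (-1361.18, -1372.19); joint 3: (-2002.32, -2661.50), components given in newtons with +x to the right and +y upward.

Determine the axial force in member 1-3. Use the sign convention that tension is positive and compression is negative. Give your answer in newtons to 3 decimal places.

N=5 nodes, M=7 members, R=3 reactions → 2N=10, M+R=10
member 0 (0-1): L=2.4001, (cx,cy)=(0.2858,0.9583)
member 1 (0-2): L=1.3890, (cx,cy)=(1.0000,0.0000)
member 2 (1-2): L=2.4050, (cx,cy)=(0.2923,-0.9563)
member 3 (1-3): L=1.4884, (cx,cy)=(0.9984,-0.0571)
member 4 (2-3): L=2.3493, (cx,cy)=(0.3333,0.9428)
member 5 (2-4): L=1.5110, (cx,cy)=(1.0000,0.0000)
member 6 (3-4): L=2.3316, (cx,cy)=(0.3122,-0.9500)
solve A·x = −loads:
  F[0-1] = -3039.2300 N (compression)
  F[0-2] = -2494.8317 N (compression)
  F[1-2] = +3152.5273 N (tension)
  F[1-3] = -1793.0879 N (compression)
  F[2-3] = -1742.2668 N (compression)
  F[2-4] = +368.5176 N (tension)
  F[3-4] = -1180.2525 N (compression)
  Rx@0 = +3363.5000 N
  Ry@0 = +2912.4448 N
  Ry@4 = +1121.2452 N

-1793.088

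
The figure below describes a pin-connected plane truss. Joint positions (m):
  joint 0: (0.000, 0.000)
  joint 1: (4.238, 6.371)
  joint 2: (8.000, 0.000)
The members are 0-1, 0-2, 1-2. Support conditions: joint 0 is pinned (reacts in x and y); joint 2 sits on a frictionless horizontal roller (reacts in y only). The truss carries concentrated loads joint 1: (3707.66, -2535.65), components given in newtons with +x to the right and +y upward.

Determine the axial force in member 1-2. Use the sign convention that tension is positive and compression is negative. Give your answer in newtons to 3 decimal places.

-4988.993

N=3 nodes, M=3 members, R=3 reactions → 2N=6, M+R=6
member 0 (0-1): L=7.6518, (cx,cy)=(0.5539,0.8326)
member 1 (0-2): L=8.0000, (cx,cy)=(1.0000,0.0000)
member 2 (1-2): L=7.3988, (cx,cy)=(0.5085,-0.8611)
solve A·x = −loads:
  F[0-1] = +2114.1859 N (tension)
  F[0-2] = +2536.7066 N (tension)
  F[1-2] = -4988.9931 N (compression)
  Rx@0 = -3707.6600 N
  Ry@0 = -1760.2983 N
  Ry@2 = +4295.9483 N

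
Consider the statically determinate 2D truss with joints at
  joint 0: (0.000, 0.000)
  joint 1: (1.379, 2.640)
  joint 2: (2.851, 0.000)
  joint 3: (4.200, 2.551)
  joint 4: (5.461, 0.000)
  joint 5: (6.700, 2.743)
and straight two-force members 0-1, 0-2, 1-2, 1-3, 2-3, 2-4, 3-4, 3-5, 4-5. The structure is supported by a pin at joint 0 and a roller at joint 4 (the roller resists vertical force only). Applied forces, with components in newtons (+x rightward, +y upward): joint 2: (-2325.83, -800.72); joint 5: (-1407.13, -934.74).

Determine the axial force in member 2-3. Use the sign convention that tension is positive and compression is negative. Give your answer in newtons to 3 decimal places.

N=6 nodes, M=9 members, R=3 reactions → 2N=12, M+R=12
member 0 (0-1): L=2.9785, (cx,cy)=(0.4630,0.8864)
member 1 (0-2): L=2.8510, (cx,cy)=(1.0000,0.0000)
member 2 (1-2): L=3.0226, (cx,cy)=(0.4870,-0.8734)
member 3 (1-3): L=2.8224, (cx,cy)=(0.9995,-0.0315)
member 4 (2-3): L=2.8857, (cx,cy)=(0.4675,0.8840)
member 5 (2-4): L=2.6100, (cx,cy)=(1.0000,0.0000)
member 6 (3-4): L=2.8456, (cx,cy)=(0.4431,-0.8965)
member 7 (3-5): L=2.5074, (cx,cy)=(0.9971,0.0766)
member 8 (4-5): L=3.0098, (cx,cy)=(0.4116,0.9113)
solve A·x = −loads:
  F[0-1] = -989.8902 N (compression)
  F[0-2] = -3274.6502 N (compression)
  F[1-2] = +1039.4135 N (tension)
  F[1-3] = -964.9743 N (compression)
  F[2-3] = -121.1656 N (compression)
  F[2-4] = -385.9938 N (compression)
  F[3-4] = -1.8710 N (compression)
  F[3-5] = -1023.3116 N (compression)
  F[4-5] = -939.6911 N (compression)
  Rx@0 = +3732.9600 N
  Ry@0 = +877.4023 N
  Ry@4 = +858.0577 N

-121.166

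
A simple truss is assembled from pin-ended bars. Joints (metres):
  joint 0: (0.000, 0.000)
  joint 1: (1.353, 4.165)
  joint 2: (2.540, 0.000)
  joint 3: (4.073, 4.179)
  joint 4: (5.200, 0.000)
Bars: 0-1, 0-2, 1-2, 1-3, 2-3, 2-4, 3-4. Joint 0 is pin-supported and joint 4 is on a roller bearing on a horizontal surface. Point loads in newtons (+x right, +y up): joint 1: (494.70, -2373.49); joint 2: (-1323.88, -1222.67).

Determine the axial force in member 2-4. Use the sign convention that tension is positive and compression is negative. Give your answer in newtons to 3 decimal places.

434.465

N=5 nodes, M=7 members, R=3 reactions → 2N=10, M+R=10
member 0 (0-1): L=4.3793, (cx,cy)=(0.3090,0.9511)
member 1 (0-2): L=2.5400, (cx,cy)=(1.0000,0.0000)
member 2 (1-2): L=4.3308, (cx,cy)=(0.2741,-0.9617)
member 3 (1-3): L=2.7200, (cx,cy)=(1.0000,0.0051)
member 4 (2-3): L=4.4513, (cx,cy)=(0.3444,0.9388)
member 5 (2-4): L=2.6600, (cx,cy)=(1.0000,0.0000)
member 6 (3-4): L=4.3283, (cx,cy)=(0.2604,-0.9655)
solve A·x = −loads:
  F[0-1] = -2087.2498 N (compression)
  F[0-2] = -184.3096 N (compression)
  F[1-2] = -409.3190 N (compression)
  F[1-3] = -1027.3976 N (compression)
  F[2-3] = +1721.6350 N (tension)
  F[2-4] = +434.4645 N (tension)
  F[3-4] = -1668.5822 N (compression)
  Rx@0 = +829.1800 N
  Ry@0 = +1985.1332 N
  Ry@4 = +1611.0268 N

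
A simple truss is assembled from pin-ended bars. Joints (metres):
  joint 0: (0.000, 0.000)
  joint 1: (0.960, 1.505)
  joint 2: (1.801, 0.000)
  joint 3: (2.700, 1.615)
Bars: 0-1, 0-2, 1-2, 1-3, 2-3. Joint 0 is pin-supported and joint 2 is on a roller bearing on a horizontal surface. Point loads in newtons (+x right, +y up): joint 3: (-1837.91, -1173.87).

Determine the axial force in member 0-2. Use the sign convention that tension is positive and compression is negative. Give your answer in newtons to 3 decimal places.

N=4 nodes, M=5 members, R=3 reactions → 2N=8, M+R=8
member 0 (0-1): L=1.7851, (cx,cy)=(0.5378,0.8431)
member 1 (0-2): L=1.8010, (cx,cy)=(1.0000,0.0000)
member 2 (1-2): L=1.7240, (cx,cy)=(0.4878,-0.8730)
member 3 (1-3): L=1.7435, (cx,cy)=(0.9980,0.0631)
member 4 (2-3): L=1.8484, (cx,cy)=(0.4864,0.8737)
solve A·x = −loads:
  F[0-1] = -1259.8274 N (compression)
  F[0-2] = -1160.3983 N (compression)
  F[1-2] = +1127.8178 N (tension)
  F[1-3] = -1230.1215 N (compression)
  F[2-3] = -1254.6613 N (compression)
  Rx@0 = +1837.9100 N
  Ry@0 = +1062.1408 N
  Ry@2 = +111.7292 N

-1160.398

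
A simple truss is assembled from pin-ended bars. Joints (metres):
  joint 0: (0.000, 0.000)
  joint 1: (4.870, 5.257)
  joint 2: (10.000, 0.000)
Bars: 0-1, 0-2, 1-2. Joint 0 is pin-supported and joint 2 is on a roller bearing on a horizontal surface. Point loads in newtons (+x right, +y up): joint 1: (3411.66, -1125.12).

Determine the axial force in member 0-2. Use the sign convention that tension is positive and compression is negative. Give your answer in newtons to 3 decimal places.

N=3 nodes, M=3 members, R=3 reactions → 2N=6, M+R=6
member 0 (0-1): L=7.1661, (cx,cy)=(0.6796,0.7336)
member 1 (0-2): L=10.0000, (cx,cy)=(1.0000,0.0000)
member 2 (1-2): L=7.3453, (cx,cy)=(0.6984,-0.7157)
solve A·x = −loads:
  F[0-1] = +1658.0349 N (tension)
  F[0-2] = +2284.8779 N (tension)
  F[1-2] = -3271.5475 N (compression)
  Rx@0 = -3411.6600 N
  Ry@0 = -1216.3231 N
  Ry@2 = +2341.4431 N

2284.878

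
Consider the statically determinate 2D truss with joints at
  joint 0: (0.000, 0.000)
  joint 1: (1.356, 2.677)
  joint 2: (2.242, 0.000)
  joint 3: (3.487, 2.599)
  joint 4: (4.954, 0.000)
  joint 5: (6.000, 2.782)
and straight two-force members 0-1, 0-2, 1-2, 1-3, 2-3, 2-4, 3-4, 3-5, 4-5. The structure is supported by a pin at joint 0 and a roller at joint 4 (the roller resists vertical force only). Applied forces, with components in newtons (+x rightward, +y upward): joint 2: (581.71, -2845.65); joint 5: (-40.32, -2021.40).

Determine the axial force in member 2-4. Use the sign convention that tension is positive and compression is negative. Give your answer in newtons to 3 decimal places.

N=6 nodes, M=9 members, R=3 reactions → 2N=12, M+R=12
member 0 (0-1): L=3.0008, (cx,cy)=(0.4519,0.8921)
member 1 (0-2): L=2.2420, (cx,cy)=(1.0000,0.0000)
member 2 (1-2): L=2.8198, (cx,cy)=(0.3142,-0.9494)
member 3 (1-3): L=2.1324, (cx,cy)=(0.9993,-0.0366)
member 4 (2-3): L=2.8818, (cx,cy)=(0.4320,0.9019)
member 5 (2-4): L=2.7120, (cx,cy)=(1.0000,0.0000)
member 6 (3-4): L=2.9844, (cx,cy)=(0.4915,-0.8708)
member 7 (3-5): L=2.5197, (cx,cy)=(0.9974,0.0726)
member 8 (4-5): L=2.9721, (cx,cy)=(0.3519,0.9360)
solve A·x = −loads:
  F[0-1] = -1293.2117 N (compression)
  F[0-2] = +1125.7573 N (tension)
  F[1-2] = +1252.9033 N (tension)
  F[1-3] = -978.6915 N (compression)
  F[2-3] = +1836.4190 N (tension)
  F[2-4] = +144.3464 N (tension)
  F[3-4] = -1881.0519 N (compression)
  F[3-5] = +741.9227 N (tension)
  F[4-5] = -2217.1266 N (compression)
  Rx@0 = -541.3900 N
  Ry@0 = +1153.6513 N
  Ry@4 = +3713.3987 N

144.346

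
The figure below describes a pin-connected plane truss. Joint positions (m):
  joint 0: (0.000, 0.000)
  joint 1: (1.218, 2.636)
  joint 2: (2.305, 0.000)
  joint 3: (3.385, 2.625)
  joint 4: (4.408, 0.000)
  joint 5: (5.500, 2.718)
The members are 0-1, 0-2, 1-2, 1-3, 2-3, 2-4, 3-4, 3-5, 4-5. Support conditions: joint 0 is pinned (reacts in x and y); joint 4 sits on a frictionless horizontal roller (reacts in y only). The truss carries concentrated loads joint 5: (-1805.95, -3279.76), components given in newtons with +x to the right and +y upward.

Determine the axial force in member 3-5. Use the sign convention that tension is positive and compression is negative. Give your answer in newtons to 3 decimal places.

N=6 nodes, M=9 members, R=3 reactions → 2N=12, M+R=12
member 0 (0-1): L=2.9038, (cx,cy)=(0.4195,0.9078)
member 1 (0-2): L=2.3050, (cx,cy)=(1.0000,0.0000)
member 2 (1-2): L=2.8513, (cx,cy)=(0.3812,-0.9245)
member 3 (1-3): L=2.1670, (cx,cy)=(1.0000,-0.0051)
member 4 (2-3): L=2.8385, (cx,cy)=(0.3805,0.9248)
member 5 (2-4): L=2.1030, (cx,cy)=(1.0000,0.0000)
member 6 (3-4): L=2.8173, (cx,cy)=(0.3631,-0.9317)
member 7 (3-5): L=2.1170, (cx,cy)=(0.9990,0.0439)
member 8 (4-5): L=2.9292, (cx,cy)=(0.3728,0.9279)
solve A·x = −loads:
  F[0-1] = -331.6454 N (compression)
  F[0-2] = -1666.8409 N (compression)
  F[1-2] = +327.1016 N (tension)
  F[1-3] = -263.8121 N (compression)
  F[2-3] = -326.9935 N (compression)
  F[2-4] = -1417.7255 N (compression)
  F[3-4] = +299.6582 N (tension)
  F[3-5] = -497.5150 N (compression)
  F[4-5] = -3511.0115 N (compression)
  Rx@0 = +1805.9500 N
  Ry@0 = +301.0604 N
  Ry@4 = +2978.6996 N

-497.515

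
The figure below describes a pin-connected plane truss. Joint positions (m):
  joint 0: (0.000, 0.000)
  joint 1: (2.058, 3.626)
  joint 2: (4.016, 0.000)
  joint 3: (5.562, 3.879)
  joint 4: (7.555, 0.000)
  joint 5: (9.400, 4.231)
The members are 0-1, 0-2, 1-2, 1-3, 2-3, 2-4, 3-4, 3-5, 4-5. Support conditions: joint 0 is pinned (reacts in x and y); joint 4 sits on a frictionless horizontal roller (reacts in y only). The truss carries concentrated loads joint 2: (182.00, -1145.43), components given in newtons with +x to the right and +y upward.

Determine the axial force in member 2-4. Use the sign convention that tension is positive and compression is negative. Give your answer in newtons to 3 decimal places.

312.835

N=6 nodes, M=9 members, R=3 reactions → 2N=12, M+R=12
member 0 (0-1): L=4.1693, (cx,cy)=(0.4936,0.8697)
member 1 (0-2): L=4.0160, (cx,cy)=(1.0000,0.0000)
member 2 (1-2): L=4.1209, (cx,cy)=(0.4751,-0.8799)
member 3 (1-3): L=3.5131, (cx,cy)=(0.9974,0.0720)
member 4 (2-3): L=4.1757, (cx,cy)=(0.3702,0.9289)
member 5 (2-4): L=3.5390, (cx,cy)=(1.0000,0.0000)
member 6 (3-4): L=4.3610, (cx,cy)=(0.4570,-0.8895)
member 7 (3-5): L=3.8541, (cx,cy)=(0.9958,0.0913)
member 8 (4-5): L=4.6158, (cx,cy)=(0.3997,0.9166)
solve A·x = −loads:
  F[0-1] = -616.9532 N (compression)
  F[0-2] = +486.5315 N (tension)
  F[1-2] = +562.8508 N (tension)
  F[1-3] = -573.4542 N (compression)
  F[2-3] = +699.9089 N (tension)
  F[2-4] = +312.8350 N (tension)
  F[3-4] = -684.5392 N (compression)
  F[3-5] = +0.0000 N (tension)
  F[4-5] = -0.0000 N (compression)
  Rx@0 = -182.0000 N
  Ry@0 = +536.5555 N
  Ry@4 = +608.8745 N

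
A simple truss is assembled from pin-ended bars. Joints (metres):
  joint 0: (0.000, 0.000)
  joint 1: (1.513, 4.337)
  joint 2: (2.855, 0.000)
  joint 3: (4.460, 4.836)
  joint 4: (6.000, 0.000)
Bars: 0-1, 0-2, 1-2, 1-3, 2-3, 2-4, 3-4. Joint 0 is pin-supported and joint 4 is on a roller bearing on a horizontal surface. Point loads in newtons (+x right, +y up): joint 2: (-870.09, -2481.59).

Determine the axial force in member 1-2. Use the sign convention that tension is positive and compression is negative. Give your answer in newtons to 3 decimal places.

N=5 nodes, M=7 members, R=3 reactions → 2N=10, M+R=10
member 0 (0-1): L=4.5933, (cx,cy)=(0.3294,0.9442)
member 1 (0-2): L=2.8550, (cx,cy)=(1.0000,0.0000)
member 2 (1-2): L=4.5399, (cx,cy)=(0.2956,-0.9553)
member 3 (1-3): L=2.9889, (cx,cy)=(0.9860,0.1669)
member 4 (2-3): L=5.0954, (cx,cy)=(0.3150,0.9491)
member 5 (2-4): L=3.1450, (cx,cy)=(1.0000,0.0000)
member 6 (3-4): L=5.0753, (cx,cy)=(0.3034,-0.9529)
solve A·x = −loads:
  F[0-1] = -1377.6479 N (compression)
  F[0-2] = -416.3063 N (compression)
  F[1-2] = +1217.4000 N (tension)
  F[1-3] = -825.2317 N (compression)
  F[2-3] = +1389.3181 N (tension)
  F[2-4] = +376.0273 N (tension)
  F[3-4] = -1239.2498 N (compression)
  Rx@0 = +870.0900 N
  Ry@0 = +1300.7668 N
  Ry@4 = +1180.8232 N

1217.400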